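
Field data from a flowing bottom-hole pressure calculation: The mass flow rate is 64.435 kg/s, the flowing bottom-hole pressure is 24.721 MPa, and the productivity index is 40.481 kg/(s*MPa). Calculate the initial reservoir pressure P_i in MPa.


P_i = P_wf + mdot / PI
P_i = 24.721 + 64.435 / 40.481
P_i = 26.313 MPa


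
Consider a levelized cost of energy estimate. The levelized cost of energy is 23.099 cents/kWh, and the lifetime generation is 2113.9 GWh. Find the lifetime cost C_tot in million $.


C_tot = LCOE / 100 * E_tot
C_tot = 23.099 / 100 * 2113.9
C_tot = 488.29 million $


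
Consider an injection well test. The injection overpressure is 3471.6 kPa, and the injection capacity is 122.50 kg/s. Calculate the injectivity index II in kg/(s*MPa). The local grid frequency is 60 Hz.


II = mdot * 1000 / dP
II = 122.50 * 1000 / 3471.6
II = 35.286 kg/(s*MPa)


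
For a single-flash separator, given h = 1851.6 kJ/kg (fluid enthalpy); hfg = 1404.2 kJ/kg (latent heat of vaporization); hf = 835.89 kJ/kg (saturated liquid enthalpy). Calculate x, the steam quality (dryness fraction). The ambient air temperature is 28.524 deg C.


x = (h - hf) / hfg
x = (1851.6 - 835.89) / 1404.2
x = 0.72334


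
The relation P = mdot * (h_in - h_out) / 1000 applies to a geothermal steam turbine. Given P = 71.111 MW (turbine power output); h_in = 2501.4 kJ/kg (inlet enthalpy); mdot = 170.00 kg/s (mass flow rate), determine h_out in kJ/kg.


h_out = h_in - P * 1000 / mdot
h_out = 2501.4 - 71.111 * 1000 / 170.00
h_out = 2083.1 kJ/kg


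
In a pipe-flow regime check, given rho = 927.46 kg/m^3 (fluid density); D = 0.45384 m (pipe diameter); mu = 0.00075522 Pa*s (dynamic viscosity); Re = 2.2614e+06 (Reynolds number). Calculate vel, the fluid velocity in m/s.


vel = Re * mu / (rho * D)
vel = 2.2614e+06 * 0.00075522 / (927.46 * 0.45384)
vel = 4.0574 m/s


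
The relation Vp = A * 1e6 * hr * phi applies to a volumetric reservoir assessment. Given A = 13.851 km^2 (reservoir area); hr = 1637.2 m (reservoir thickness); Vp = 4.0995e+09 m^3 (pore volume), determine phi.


phi = Vp / (A * 1e6 * hr)
phi = 4.0995e+09 / (13.851 * 1e6 * 1637.2)
phi = 0.18078


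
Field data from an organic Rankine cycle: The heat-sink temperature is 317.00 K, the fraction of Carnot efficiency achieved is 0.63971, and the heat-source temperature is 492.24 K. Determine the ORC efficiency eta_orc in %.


eta_orc = (1 - Tc/Th) * f * 100
eta_orc = (1 - 317.00/492.24) * 0.63971 * 100
eta_orc = 22.774 %


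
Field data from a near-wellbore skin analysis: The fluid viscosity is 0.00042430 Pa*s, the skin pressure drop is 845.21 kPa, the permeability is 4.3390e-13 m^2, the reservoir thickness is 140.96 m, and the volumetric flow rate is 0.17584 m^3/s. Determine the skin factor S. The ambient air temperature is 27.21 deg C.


S = dP_s * 1000 * 2*pi*k*hr / (q*mu)
S = 845.21 * 1000 * 2*pi*4.3390e-13*140.96 / (0.17584*0.00042430)
S = 4.3535


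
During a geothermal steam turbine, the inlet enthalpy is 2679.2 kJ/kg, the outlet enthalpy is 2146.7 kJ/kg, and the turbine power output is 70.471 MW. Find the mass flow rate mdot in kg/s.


mdot = P * 1000 / (h_in - h_out)
mdot = 70.471 * 1000 / (2679.2 - 2146.7)
mdot = 132.34 kg/s


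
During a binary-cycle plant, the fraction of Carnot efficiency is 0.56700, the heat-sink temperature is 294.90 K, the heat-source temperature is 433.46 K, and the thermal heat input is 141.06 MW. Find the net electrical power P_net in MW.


Step 1: eta = (1 - Tc/Th)*f = (1 - 294.9/433.46)*0.567 = 0.1812475
Step 2: P_net = eta * Q_in = 0.1812475 * 141.06 = 25.567 MW
P_net = 25.567 MW


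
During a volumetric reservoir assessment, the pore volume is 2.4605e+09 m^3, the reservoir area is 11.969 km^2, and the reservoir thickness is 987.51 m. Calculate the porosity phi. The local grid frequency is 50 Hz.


phi = Vp / (A * 1e6 * hr)
phi = 2.4605e+09 / (11.969 * 1e6 * 987.51)
phi = 0.20817


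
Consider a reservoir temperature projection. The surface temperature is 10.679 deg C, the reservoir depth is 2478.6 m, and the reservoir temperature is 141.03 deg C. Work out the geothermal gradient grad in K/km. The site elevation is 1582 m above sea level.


grad = (T_res - T_surf) / d * 1000
grad = (141.03 - 10.679) / 2478.6 * 1000
grad = 52.59058 deg C/km
Convert: 52.59058 deg C/km * 1.0 = 52.591 K/km
grad = 52.591 K/km


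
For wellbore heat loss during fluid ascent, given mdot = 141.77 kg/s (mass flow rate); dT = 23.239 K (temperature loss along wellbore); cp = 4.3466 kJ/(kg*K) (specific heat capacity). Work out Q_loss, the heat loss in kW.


Q_loss = mdot * cp * dT
Q_loss = 141.77 * 4.3466 * 23.239
Q_loss = 14320 kW


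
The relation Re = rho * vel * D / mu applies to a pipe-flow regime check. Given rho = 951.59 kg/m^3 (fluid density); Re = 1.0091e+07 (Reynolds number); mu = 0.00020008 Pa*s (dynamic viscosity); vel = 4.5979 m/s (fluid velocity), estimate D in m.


D = Re * mu / (rho * vel)
D = 1.0091e+07 * 0.00020008 / (951.59 * 4.5979)
D = 0.46145 m


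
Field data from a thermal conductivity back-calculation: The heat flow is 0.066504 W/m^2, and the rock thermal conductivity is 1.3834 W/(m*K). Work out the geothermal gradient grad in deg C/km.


grad = q / k * 1000
grad = 0.066504 / 1.3834 * 1000
grad = 48.073 deg C/km


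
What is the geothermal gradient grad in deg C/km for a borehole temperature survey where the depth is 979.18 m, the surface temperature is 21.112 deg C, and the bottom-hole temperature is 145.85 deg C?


grad = (T_d - T_surf) / d * 1000
grad = (145.85 - 21.112) / 979.18 * 1000
grad = 127.39 deg C/km


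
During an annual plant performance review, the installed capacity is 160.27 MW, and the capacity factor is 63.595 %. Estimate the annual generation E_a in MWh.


E_a = CF / 100 * cap * 8760
E_a = 63.595 / 100 * 160.27 * 8760
E_a = 8.9285e+05 MWh


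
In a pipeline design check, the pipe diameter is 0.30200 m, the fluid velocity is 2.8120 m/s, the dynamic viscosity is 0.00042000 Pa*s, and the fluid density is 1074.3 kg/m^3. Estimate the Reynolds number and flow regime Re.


Step 1: Re = rho*vel*D/mu = 1074.3*2.812*0.302/0.00042 = 2.1722e+06
Step 2: Re = 2.1722e+06 > 4000, so flow is turbulent.
Re = 2.1722e+06 (turbulent)


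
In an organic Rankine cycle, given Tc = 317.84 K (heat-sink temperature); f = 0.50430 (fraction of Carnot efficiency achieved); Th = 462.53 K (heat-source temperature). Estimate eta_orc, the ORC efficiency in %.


eta_orc = (1 - Tc/Th) * f * 100
eta_orc = (1 - 317.84/462.53) * 0.50430 * 100
eta_orc = 15.776 %


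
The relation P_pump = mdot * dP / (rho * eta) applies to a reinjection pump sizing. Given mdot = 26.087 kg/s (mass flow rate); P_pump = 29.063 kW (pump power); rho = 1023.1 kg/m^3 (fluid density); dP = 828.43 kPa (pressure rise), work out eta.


eta = mdot * dP / (rho * P_pump)
eta = 26.087 * 828.43 / (1023.1 * 29.063)
eta = 0.72681


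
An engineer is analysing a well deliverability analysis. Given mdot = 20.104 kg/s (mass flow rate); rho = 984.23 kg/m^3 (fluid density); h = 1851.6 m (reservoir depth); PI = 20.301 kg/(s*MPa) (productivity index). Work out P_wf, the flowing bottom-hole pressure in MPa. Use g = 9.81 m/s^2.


Step 1: P_i = rho*g*h/1e6 = 984.23*9.81*1851.6/1e6 = 17.87775 MPa
Step 2: P_wf = P_i - mdot/PI = 17.87775 - 20.104/20.301 = 16.887 MPa
P_wf = 16.887 MPa


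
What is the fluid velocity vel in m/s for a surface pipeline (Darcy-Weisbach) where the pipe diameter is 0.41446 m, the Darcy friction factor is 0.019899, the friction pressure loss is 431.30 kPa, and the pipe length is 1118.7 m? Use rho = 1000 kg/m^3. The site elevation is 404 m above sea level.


vel = sqrt(dP*1000*2*D / (f*L*rho))
vel = sqrt(431.30*1000*2*0.41446 / (0.019899*1118.7*1000))
vel = 4.0075 m/s


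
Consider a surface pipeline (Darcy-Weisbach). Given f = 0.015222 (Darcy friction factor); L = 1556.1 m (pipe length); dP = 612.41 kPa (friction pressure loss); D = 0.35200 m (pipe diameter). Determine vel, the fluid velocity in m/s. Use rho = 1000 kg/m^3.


vel = sqrt(dP*1000*2*D / (f*L*rho))
vel = sqrt(612.41*1000*2*0.35200 / (0.015222*1556.1*1000))
vel = 4.2663 m/s


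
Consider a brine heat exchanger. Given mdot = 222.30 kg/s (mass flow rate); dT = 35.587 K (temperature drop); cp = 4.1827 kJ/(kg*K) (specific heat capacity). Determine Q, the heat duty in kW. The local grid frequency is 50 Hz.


Q = mdot * cp * dT / 1000
Q = 222.30 * 4.1827 * 35.587 / 1000
Q = 33.08930 MW
Convert: 33.08930 MW * 1000.0 = 33089 kW
Q = 33089 kW


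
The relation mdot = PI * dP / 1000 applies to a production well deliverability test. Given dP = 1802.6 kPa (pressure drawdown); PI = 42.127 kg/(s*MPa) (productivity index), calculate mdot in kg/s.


mdot = PI * dP / 1000
mdot = 42.127 * 1802.6 / 1000
mdot = 75.938 kg/s


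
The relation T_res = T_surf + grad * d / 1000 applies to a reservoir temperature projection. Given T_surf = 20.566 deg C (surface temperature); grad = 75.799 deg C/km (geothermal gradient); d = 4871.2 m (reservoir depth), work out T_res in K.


T_res = T_surf + grad * d / 1000
T_res = 20.566 + 75.799 * 4871.2 / 1000
T_res = 389.7981 deg C
Convert to K: 389.7981 + 273.15 = 662.95 K
T_res = 662.95 K


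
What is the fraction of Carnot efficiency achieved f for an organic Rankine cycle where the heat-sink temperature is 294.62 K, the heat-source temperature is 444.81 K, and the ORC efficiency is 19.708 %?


f = (eta_orc/100) / (1 - Tc/Th)
f = (19.708/100) / (1 - 294.62/444.81)
f = 0.58368


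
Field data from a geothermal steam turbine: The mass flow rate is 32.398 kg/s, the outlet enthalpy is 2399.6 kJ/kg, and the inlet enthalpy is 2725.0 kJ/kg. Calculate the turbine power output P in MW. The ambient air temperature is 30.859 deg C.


P = mdot * (h_in - h_out) / 1000
P = 32.398 * (2725.0 - 2399.6) / 1000
P = 10.542 MW


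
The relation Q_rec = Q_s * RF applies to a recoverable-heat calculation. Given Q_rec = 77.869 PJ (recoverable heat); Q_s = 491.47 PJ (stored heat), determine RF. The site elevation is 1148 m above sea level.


RF = Q_rec / Q_s
RF = 77.869 / 491.47
RF = 0.15844


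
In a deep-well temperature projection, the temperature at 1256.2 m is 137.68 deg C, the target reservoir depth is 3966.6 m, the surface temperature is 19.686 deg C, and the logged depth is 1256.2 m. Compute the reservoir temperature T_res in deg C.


Step 1: grad = (T_d1 - T_surf)/d1 * 1000 = (137.68 - 19.686)/1256.2 * 1000 = 93.92931 deg C/km
Step 2: T_res = T_surf + grad*d2/1000 = 19.686 + 93.92931*3966.6/1000 = 392.27 deg C
T_res = 392.27 deg C


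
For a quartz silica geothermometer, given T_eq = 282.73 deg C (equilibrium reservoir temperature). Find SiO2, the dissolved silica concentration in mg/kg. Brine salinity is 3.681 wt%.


SiO2 = 10^(5.19 - 1309/(T_eq + 273.15))
SiO2 = 10^(5.19 - 1309/(282.73 + 273.15))
SiO2 = 684.19 mg/kg


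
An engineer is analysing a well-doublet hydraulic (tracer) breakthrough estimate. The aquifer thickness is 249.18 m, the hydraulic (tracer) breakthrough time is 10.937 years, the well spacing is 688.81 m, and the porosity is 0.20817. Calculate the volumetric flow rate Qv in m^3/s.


Qv = pi*hr*phi*L^2 / (3*t_bt*365.25*86400)
Qv = pi*249.18*0.20817*688.81^2 / (3*10.937*365.25*86400)
Qv = 0.074672 m^3/s


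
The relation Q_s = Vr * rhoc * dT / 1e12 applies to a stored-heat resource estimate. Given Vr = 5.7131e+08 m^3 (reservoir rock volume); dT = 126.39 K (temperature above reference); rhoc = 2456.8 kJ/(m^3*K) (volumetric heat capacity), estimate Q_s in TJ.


Q_s = Vr * rhoc * dT / 1e12
Q_s = 5.7131e+08 * 2456.8 * 126.39 / 1e12
Q_s = 177.4003 PJ
Convert: 177.4003 PJ * 1000.0 = 1.7740e+05 TJ
Q_s = 1.7740e+05 TJ


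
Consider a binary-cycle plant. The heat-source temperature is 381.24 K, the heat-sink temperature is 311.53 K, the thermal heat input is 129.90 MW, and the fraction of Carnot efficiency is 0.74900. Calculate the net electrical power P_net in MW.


Step 1: eta = (1 - Tc/Th)*f = (1 - 311.53/381.24)*0.749 = 0.1369552
Step 2: P_net = eta * Q_in = 0.1369552 * 129.9 = 17.790 MW
P_net = 17.790 MW


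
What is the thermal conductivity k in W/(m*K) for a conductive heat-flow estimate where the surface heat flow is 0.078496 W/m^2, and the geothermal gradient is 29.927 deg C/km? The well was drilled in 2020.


k = q * 1000 / grad
k = 0.078496 * 1000 / 29.927
k = 2.6229 W/(m*K)


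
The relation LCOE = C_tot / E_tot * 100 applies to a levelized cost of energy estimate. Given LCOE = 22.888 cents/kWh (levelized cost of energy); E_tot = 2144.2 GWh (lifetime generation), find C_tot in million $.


C_tot = LCOE / 100 * E_tot
C_tot = 22.888 / 100 * 2144.2
C_tot = 490.76 million $


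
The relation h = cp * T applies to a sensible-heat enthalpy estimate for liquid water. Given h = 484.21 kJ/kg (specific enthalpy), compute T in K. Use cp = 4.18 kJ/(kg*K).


T = h / cp
T = 484.21 / 4.18
T = 115.8397 deg C
Convert to K: 115.8397 + 273.15 = 388.99 K
T = 388.99 K


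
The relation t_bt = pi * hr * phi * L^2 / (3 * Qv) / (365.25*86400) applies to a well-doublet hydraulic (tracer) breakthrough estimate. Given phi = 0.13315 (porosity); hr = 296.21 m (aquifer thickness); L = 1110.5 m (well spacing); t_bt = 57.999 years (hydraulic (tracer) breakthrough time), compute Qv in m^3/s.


Qv = pi*hr*phi*L^2 / (3*t_bt*365.25*86400)
Qv = pi*296.21*0.13315*1110.5^2 / (3*57.999*365.25*86400)
Qv = 0.027828 m^3/s


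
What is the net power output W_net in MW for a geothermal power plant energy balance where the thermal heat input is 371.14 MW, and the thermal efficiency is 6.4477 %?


W_net = eta / 100 * Q_in
W_net = 6.4477 / 100 * 371.14
W_net = 23.930 MW


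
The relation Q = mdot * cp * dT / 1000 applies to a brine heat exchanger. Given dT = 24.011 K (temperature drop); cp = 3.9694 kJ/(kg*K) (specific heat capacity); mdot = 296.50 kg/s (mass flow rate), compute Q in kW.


Q = mdot * cp * dT / 1000
Q = 296.50 * 3.9694 * 24.011 / 1000
Q = 28.25920 MW
Convert: 28.25920 MW * 1000.0 = 28259 kW
Q = 28259 kW


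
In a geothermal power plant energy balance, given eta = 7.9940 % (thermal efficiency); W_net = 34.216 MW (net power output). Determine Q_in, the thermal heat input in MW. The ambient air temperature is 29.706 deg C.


Q_in = W_net / (eta / 100)
Q_in = 34.216 / (7.9940 / 100)
Q_in = 428.02 MW


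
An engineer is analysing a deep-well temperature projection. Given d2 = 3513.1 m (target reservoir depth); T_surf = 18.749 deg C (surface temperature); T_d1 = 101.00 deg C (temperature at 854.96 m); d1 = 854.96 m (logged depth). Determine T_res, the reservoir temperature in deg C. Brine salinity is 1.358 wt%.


Step 1: grad = (T_d1 - T_surf)/d1 * 1000 = (101.0 - 18.749)/854.96 * 1000 = 96.20450 deg C/km
Step 2: T_res = T_surf + grad*d2/1000 = 18.749 + 96.20450*3513.1/1000 = 356.73 deg C
T_res = 356.73 deg C


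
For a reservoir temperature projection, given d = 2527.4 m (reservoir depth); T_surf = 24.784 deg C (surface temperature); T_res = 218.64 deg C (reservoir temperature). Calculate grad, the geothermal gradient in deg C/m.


grad = (T_res - T_surf) / d * 1000
grad = (218.64 - 24.784) / 2527.4 * 1000
grad = 76.70175 deg C/km
Convert: 76.70175 deg C/km * 0.001 = 0.076702 deg C/m
grad = 0.076702 deg C/m


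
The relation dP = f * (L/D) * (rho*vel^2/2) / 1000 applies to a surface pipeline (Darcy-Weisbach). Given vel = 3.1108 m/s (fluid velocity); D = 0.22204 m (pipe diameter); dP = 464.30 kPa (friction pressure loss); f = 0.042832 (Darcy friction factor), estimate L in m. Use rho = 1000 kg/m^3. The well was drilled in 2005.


L = dP*1000*D / (f*rho*vel^2/2)
L = 464.30*1000*0.22204 / (0.042832*1000*3.1108^2/2)
L = 497.45 m


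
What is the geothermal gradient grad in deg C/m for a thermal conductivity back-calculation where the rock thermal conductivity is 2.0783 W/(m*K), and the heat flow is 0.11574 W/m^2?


grad = q / k * 1000
grad = 0.11574 / 2.0783 * 1000
grad = 55.68975 deg C/km
Convert: 55.68975 deg C/km * 0.001 = 0.055690 deg C/m
grad = 0.055690 deg C/m


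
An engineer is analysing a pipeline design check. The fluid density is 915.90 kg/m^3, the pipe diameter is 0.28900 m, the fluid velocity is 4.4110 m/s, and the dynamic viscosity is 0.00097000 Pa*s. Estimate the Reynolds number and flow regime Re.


Step 1: Re = rho*vel*D/mu = 915.9*4.411*0.289/0.00097 = 1.2037e+06
Step 2: Re = 1.2037e+06 > 4000, so flow is turbulent.
Re = 1.2037e+06 (turbulent)


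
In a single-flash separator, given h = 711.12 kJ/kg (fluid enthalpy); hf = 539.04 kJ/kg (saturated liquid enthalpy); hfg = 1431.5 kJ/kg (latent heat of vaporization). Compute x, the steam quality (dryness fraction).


x = (h - hf) / hfg
x = (711.12 - 539.04) / 1431.5
x = 0.12021


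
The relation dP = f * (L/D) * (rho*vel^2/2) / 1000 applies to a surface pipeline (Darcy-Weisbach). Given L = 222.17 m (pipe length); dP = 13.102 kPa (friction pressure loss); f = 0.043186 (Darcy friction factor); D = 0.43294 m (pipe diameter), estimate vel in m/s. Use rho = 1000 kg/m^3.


vel = sqrt(dP*1000*2*D / (f*L*rho))
vel = sqrt(13.102*1000*2*0.43294 / (0.043186*222.17*1000))
vel = 1.0874 m/s


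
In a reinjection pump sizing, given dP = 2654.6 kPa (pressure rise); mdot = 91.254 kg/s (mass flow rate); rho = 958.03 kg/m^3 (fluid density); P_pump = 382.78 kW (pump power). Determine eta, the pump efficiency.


eta = mdot * dP / (rho * P_pump)
eta = 91.254 * 2654.6 / (958.03 * 382.78)
eta = 0.66058


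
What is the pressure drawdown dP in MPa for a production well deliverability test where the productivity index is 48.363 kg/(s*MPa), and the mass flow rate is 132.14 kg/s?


dP = mdot * 1000 / PI
dP = 132.14 * 1000 / 48.363
dP = 2732.254 kPa
Convert: 2732.254 kPa * 0.001 = 2.7323 MPa
dP = 2.7323 MPa


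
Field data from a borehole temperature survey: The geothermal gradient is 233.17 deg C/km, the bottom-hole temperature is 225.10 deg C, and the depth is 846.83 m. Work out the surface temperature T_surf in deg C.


T_surf = T_d - grad * d / 1000
T_surf = 225.10 - 233.17 * 846.83 / 1000
T_surf = 27.645 deg C


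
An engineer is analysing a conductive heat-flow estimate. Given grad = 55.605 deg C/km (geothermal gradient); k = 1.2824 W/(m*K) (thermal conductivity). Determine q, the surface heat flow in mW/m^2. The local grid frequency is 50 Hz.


q = k * grad / 1000
q = 1.2824 * 55.605 / 1000
q = 0.07130785 W/m^2
Convert: 0.07130785 W/m^2 * 1000.0 = 71.308 mW/m^2
q = 71.308 mW/m^2


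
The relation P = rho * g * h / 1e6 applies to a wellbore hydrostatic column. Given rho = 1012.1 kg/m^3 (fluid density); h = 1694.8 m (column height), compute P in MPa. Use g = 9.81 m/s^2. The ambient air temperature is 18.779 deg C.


P = rho * g * h / 1e6
P = 1012.1 * 9.81 * 1694.8 / 1e6
P = 16.827 MPa


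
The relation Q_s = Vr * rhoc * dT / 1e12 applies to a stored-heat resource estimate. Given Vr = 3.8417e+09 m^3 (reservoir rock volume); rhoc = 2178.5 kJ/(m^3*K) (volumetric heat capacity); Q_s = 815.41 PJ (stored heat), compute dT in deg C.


dT = Q_s * 1e12 / (Vr * rhoc)
dT = 815.41 * 1e12 / (3.8417e+09 * 2178.5)
dT = 97.43052 K
Convert (temperature difference, 1 K = 1 deg C): 97.43052 K = 97.43052 deg C
dT = 97.431 deg C


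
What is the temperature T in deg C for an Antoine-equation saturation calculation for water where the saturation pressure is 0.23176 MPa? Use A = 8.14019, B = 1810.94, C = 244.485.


T = B / (A - log10(P_sat * 760 / 0.101325)) - C
T = 1810.94 / (8.14019 - log10(0.23176 * 760 / 0.101325)) - 244.485
T = 125.09 deg C


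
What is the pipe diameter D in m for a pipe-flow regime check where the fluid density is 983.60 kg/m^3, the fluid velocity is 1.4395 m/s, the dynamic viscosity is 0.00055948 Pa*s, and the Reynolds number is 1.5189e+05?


D = Re * mu / (rho * vel)
D = 1.5189e+05 * 0.00055948 / (983.60 * 1.4395)
D = 0.060018 m


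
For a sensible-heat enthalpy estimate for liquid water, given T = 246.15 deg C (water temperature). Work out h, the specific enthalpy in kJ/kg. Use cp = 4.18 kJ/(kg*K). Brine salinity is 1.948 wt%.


h = cp * T
h = 4.18 * 246.15
h = 1028.9 kJ/kg


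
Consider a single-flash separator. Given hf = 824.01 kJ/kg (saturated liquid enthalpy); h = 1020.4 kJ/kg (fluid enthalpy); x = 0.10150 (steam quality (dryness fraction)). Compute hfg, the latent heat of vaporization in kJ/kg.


hfg = (h - hf) / x
hfg = (1020.4 - 824.01) / 0.10150
hfg = 1934.9 kJ/kg


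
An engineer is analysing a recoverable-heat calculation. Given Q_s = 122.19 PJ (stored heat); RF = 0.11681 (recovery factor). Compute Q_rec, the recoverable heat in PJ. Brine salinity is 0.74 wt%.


Q_rec = Q_s * RF
Q_rec = 122.19 * 0.11681
Q_rec = 14.273 PJ


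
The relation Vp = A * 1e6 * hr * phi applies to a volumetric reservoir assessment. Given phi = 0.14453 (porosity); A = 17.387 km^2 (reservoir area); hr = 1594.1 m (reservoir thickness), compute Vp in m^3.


Vp = A * 1e6 * hr * phi
Vp = 17.387 * 1e6 * 1594.1 * 0.14453
Vp = 4.0059e+09 m^3


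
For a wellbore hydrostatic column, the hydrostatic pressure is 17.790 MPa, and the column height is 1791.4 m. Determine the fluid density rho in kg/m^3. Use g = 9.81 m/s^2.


rho = P * 1e6 / (g * h)
rho = 17.790 * 1e6 / (9.81 * 1791.4)
rho = 1012.3 kg/m^3


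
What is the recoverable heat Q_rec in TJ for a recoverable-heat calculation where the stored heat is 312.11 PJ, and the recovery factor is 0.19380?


Q_rec = Q_s * RF
Q_rec = 312.11 * 0.19380
Q_rec = 60.48692 PJ
Convert: 60.48692 PJ * 1000.0 = 60487 TJ
Q_rec = 60487 TJ


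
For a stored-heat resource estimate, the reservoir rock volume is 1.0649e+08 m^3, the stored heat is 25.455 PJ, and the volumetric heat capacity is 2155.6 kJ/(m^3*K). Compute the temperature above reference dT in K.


dT = Q_s * 1e12 / (Vr * rhoc)
dT = 25.455 * 1e12 / (1.0649e+08 * 2155.6)
dT = 110.89 K


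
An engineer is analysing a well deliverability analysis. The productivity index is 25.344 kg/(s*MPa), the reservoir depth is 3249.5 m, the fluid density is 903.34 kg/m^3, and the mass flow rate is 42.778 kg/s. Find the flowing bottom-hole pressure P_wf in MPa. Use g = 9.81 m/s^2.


Step 1: P_i = rho*g*h/1e6 = 903.34*9.81*3249.5/1e6 = 28.79631 MPa
Step 2: P_wf = P_i - mdot/PI = 28.79631 - 42.778/25.344 = 27.108 MPa
P_wf = 27.108 MPa


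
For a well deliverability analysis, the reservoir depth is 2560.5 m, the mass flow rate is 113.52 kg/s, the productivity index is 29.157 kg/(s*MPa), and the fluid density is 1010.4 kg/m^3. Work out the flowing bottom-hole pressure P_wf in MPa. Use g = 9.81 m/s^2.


Step 1: P_i = rho*g*h/1e6 = 1010.4*9.81*2560.5/1e6 = 25.37974 MPa
Step 2: P_wf = P_i - mdot/PI = 25.37974 - 113.52/29.157 = 21.486 MPa
P_wf = 21.486 MPa


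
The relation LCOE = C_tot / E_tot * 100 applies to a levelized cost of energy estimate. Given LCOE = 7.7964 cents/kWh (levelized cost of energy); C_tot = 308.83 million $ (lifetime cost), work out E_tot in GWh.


E_tot = C_tot / LCOE * 100
E_tot = 308.83 / 7.7964 * 100
E_tot = 3961.2 GWh


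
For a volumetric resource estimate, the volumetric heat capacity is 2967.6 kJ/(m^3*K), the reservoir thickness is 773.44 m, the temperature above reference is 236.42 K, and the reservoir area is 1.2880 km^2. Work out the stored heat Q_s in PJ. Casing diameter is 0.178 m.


Step 1: Vr = A*1e6*hr = 1.288*1e6*773.44 = 9.961907e+08 m^3
Step 2: Q_s = Vr*rhoc*dT/1e12 = 9.961907e+08*2967.6*236.42/1e12 = 698.93 PJ
Q_s = 698.93 PJ


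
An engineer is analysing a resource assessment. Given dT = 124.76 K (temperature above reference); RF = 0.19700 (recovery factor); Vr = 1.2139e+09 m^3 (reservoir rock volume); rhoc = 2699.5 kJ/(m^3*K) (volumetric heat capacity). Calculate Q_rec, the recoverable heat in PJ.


Step 1: Q_s = Vr*rhoc*dT/1e12 = 1.2139e+09*2699.5*124.76/1e12 = 408.8289 PJ
Step 2: Q_rec = Q_s * RF = 408.8289 * 0.197 = 80.539 PJ
Q_rec = 80.539 PJ


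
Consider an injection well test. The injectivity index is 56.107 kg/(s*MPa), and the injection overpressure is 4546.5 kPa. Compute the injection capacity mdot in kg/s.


mdot = II * dP / 1000
mdot = 56.107 * 4546.5 / 1000
mdot = 255.09 kg/s


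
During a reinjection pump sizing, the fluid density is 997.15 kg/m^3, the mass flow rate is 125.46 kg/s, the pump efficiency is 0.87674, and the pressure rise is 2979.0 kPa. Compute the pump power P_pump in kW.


P_pump = mdot * dP / (rho * eta)
P_pump = 125.46 * 2979.0 / (997.15 * 0.87674)
P_pump = 427.51 kW


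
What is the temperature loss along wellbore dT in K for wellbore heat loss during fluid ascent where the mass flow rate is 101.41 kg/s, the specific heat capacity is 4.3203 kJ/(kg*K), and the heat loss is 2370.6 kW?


dT = Q_loss / (mdot * cp)
dT = 2370.6 / (101.41 * 4.3203)
dT = 5.4108 K


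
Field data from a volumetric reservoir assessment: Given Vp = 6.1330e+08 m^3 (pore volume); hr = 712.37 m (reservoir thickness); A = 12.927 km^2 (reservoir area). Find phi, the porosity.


phi = Vp / (A * 1e6 * hr)
phi = 6.1330e+08 / (12.927 * 1e6 * 712.37)
phi = 0.066599


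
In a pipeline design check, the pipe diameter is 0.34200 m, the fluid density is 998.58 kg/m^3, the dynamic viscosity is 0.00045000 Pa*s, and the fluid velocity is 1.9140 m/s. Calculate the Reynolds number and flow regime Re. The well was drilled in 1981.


Step 1: Re = rho*vel*D/mu = 998.58*1.914*0.342/0.00045 = 1.4526e+06
Step 2: Re = 1.4526e+06 > 4000, so flow is turbulent.
Re = 1.4526e+06 (turbulent)


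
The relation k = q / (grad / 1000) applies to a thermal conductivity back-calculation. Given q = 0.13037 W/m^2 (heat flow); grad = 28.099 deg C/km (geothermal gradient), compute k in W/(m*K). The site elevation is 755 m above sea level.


k = q / (grad / 1000)
k = 0.13037 / (28.099 / 1000)
k = 4.6397 W/(m*K)


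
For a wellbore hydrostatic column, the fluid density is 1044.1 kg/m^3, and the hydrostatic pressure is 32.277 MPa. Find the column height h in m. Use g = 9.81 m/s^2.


h = P * 1e6 / (g * rho)
h = 32.277 * 1e6 / (9.81 * 1044.1)
h = 3151.2 m


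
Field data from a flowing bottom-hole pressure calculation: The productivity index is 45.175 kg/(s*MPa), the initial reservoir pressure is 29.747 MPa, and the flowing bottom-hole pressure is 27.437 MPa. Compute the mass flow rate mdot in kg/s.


mdot = (P_i - P_wf) * PI
mdot = (29.747 - 27.437) * 45.175
mdot = 104.35 kg/s


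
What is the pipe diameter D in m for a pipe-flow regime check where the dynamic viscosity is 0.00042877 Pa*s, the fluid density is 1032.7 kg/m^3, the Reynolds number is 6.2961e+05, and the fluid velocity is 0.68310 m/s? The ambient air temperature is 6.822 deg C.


D = Re * mu / (rho * vel)
D = 6.2961e+05 * 0.00042877 / (1032.7 * 0.68310)
D = 0.38268 m


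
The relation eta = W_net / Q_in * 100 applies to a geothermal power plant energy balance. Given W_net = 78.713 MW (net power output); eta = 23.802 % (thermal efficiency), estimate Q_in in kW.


Q_in = W_net / (eta / 100)
Q_in = 78.713 / (23.802 / 100)
Q_in = 330.6991 MW
Convert: 330.6991 MW * 1000.0 = 3.3070e+05 kW
Q_in = 3.3070e+05 kW


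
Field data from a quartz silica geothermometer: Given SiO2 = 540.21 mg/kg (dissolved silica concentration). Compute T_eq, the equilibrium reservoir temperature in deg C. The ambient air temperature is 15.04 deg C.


T_eq = 1309 / (5.19 - log10(SiO2)) - 273.15
T_eq = 1309 / (5.19 - log10(540.21)) - 273.15
T_eq = 259.52 deg C


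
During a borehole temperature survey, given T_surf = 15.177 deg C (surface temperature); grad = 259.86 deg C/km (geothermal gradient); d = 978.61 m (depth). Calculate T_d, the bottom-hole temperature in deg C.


T_d = T_surf + grad * d / 1000
T_d = 15.177 + 259.86 * 978.61 / 1000
T_d = 269.48 deg C


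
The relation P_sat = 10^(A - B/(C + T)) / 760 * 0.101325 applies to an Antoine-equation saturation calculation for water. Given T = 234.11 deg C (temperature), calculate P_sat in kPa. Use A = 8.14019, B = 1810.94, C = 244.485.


P_sat = 10^(A - B/(C + T)) / 760 * 0.101325
P_sat = 10^(8.14019 - 1810.94/(244.485 + 234.11)) / 760 * 0.101325
P_sat = 3.028487 MPa
Convert: 3.028487 MPa * 1000.0 = 3028.5 kPa
P_sat = 3028.5 kPa


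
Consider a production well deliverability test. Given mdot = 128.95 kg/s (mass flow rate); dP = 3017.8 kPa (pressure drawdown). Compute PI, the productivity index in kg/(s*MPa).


PI = mdot * 1000 / dP
PI = 128.95 * 1000 / 3017.8
PI = 42.730 kg/(s*MPa)


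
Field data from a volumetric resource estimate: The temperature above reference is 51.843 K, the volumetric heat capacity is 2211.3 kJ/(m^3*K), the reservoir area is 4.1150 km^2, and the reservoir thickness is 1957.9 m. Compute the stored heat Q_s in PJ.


Step 1: Vr = A*1e6*hr = 4.115*1e6*1957.9 = 8.056758e+09 m^3
Step 2: Q_s = Vr*rhoc*dT/1e12 = 8.056758e+09*2211.3*51.843/1e12 = 923.63 PJ
Q_s = 923.63 PJ


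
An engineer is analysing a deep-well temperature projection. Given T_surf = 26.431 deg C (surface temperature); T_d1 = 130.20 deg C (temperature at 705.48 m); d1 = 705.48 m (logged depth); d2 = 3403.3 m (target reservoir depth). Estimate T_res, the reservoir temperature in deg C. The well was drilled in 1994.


Step 1: grad = (T_d1 - T_surf)/d1 * 1000 = (130.2 - 26.431)/705.48 * 1000 = 147.0899 deg C/km
Step 2: T_res = T_surf + grad*d2/1000 = 26.431 + 147.0899*3403.3/1000 = 527.02 deg C
T_res = 527.02 deg C


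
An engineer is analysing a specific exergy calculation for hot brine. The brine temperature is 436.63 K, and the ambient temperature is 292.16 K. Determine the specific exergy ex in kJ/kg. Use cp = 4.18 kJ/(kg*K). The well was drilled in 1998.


ex = cp * ((T_b - T_0) - T_0 * ln(T_b/T_0))
ex = 4.18 * ((436.63 - 292.16) - 292.16 * ln(436.63/292.16))
ex = 113.21 kJ/kg


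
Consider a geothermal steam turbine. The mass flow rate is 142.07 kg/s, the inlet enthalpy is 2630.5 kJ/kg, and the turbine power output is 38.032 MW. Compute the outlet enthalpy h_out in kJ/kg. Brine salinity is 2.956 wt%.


h_out = h_in - P * 1000 / mdot
h_out = 2630.5 - 38.032 * 1000 / 142.07
h_out = 2362.8 kJ/kg


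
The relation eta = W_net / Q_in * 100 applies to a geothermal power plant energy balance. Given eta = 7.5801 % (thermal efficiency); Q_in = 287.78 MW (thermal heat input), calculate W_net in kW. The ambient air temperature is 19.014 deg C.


W_net = eta / 100 * Q_in
W_net = 7.5801 / 100 * 287.78
W_net = 21.81401 MW
Convert: 21.81401 MW * 1000.0 = 21814 kW
W_net = 21814 kW


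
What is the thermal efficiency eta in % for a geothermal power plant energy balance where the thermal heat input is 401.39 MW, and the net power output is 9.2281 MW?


eta = W_net / Q_in * 100
eta = 9.2281 / 401.39 * 100
eta = 2.2990 %


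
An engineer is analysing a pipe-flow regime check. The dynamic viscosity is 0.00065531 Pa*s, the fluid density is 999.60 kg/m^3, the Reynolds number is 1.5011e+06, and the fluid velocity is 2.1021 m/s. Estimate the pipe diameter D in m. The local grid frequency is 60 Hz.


D = Re * mu / (rho * vel)
D = 1.5011e+06 * 0.00065531 / (999.60 * 2.1021)
D = 0.46814 m


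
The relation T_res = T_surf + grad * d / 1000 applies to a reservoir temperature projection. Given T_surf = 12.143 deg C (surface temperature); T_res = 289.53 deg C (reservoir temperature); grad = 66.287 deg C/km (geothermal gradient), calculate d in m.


d = (T_res - T_surf) / grad * 1000
d = (289.53 - 12.143) / 66.287 * 1000
d = 4184.6 m


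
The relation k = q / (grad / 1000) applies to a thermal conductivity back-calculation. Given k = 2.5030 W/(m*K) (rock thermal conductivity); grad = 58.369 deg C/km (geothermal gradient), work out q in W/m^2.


q = k * grad / 1000
q = 2.5030 * 58.369 / 1000
q = 0.14610 W/m^2


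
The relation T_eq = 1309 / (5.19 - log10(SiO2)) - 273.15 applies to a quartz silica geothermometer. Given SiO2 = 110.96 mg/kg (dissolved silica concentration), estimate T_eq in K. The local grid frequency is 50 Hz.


T_eq = 1309 / (5.19 - log10(SiO2)) - 273.15
T_eq = 1309 / (5.19 - log10(110.96)) - 273.15
T_eq = 143.0882 deg C
Convert to K: 143.0882 + 273.15 = 416.24 K
T_eq = 416.24 K


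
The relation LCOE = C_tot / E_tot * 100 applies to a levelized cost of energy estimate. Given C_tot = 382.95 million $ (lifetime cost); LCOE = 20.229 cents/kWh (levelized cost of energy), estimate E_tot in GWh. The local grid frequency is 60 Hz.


E_tot = C_tot / LCOE * 100
E_tot = 382.95 / 20.229 * 100
E_tot = 1893.1 GWh


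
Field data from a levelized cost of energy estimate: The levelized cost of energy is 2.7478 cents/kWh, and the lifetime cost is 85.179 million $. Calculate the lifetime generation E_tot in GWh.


E_tot = C_tot / LCOE * 100
E_tot = 85.179 / 2.7478 * 100
E_tot = 3099.9 GWh


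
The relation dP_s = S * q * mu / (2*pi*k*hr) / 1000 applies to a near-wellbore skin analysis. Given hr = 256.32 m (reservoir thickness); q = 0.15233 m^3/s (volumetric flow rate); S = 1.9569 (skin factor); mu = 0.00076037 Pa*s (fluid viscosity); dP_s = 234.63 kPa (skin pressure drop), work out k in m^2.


k = S*q*mu / (2*pi*dP_s*1000*hr)
k = 1.9569*0.15233*0.00076037 / (2*pi*234.63*1000*256.32)
k = 5.9984e-13 m^2


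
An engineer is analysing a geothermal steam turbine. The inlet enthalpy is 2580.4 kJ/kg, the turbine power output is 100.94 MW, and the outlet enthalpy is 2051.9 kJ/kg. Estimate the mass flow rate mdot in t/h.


mdot = P * 1000 / (h_in - h_out)
mdot = 100.94 * 1000 / (2580.4 - 2051.9)
mdot = 190.9934 kg/s
Convert: 190.9934 kg/s * 3.6 = 687.58 t/h
mdot = 687.58 t/h


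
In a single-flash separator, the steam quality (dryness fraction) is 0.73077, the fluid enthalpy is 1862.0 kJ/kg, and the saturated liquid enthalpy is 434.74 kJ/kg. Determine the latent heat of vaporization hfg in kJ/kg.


hfg = (h - hf) / x
hfg = (1862.0 - 434.74) / 0.73077
hfg = 1953.1 kJ/kg


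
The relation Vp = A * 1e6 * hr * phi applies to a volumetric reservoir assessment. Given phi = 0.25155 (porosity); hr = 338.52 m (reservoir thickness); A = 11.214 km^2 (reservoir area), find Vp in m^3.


Vp = A * 1e6 * hr * phi
Vp = 11.214 * 1e6 * 338.52 * 0.25155
Vp = 9.5492e+08 m^3


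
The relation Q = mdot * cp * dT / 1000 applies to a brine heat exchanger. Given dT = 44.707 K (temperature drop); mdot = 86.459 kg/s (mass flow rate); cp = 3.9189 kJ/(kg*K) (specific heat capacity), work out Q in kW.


Q = mdot * cp * dT / 1000
Q = 86.459 * 3.9189 * 44.707 / 1000
Q = 15.14781 MW
Convert: 15.14781 MW * 1000.0 = 15148 kW
Q = 15148 kW


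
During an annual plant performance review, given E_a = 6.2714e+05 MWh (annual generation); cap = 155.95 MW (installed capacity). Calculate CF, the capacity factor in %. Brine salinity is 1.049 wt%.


CF = E_a / (cap * 8760) * 100
CF = 6.2714e+05 / (155.95 * 8760) * 100
CF = 45.907 %


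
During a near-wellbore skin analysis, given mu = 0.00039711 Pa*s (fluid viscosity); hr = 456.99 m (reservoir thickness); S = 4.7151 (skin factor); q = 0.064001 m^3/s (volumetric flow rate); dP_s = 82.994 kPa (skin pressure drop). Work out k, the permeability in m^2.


k = S*q*mu / (2*pi*dP_s*1000*hr)
k = 4.7151*0.064001*0.00039711 / (2*pi*82.994*1000*456.99)
k = 5.0287e-13 m^2


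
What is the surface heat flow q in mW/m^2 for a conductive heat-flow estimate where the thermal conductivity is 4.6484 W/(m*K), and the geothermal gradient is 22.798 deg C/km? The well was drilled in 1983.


q = k * grad / 1000
q = 4.6484 * 22.798 / 1000
q = 0.1059742 W/m^2
Convert: 0.1059742 W/m^2 * 1000.0 = 105.97 mW/m^2
q = 105.97 mW/m^2


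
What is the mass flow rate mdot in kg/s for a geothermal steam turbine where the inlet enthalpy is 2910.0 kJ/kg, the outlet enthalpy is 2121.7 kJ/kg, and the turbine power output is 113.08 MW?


mdot = P * 1000 / (h_in - h_out)
mdot = 113.08 * 1000 / (2910.0 - 2121.7)
mdot = 143.45 kg/s


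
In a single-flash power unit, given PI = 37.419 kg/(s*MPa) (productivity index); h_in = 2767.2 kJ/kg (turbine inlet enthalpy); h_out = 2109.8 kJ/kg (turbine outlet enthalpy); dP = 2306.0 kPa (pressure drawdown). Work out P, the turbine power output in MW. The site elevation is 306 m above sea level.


Step 1: mdot = PI * dP / 1000 = 37.419 * 2306.0 / 1000 = 86.28821 kg/s
Step 2: P = mdot*(h_in - h_out)/1000 = 86.28821*(2767.2 - 2109.8)/1000 = 56.726 MW
P = 56.726 MW


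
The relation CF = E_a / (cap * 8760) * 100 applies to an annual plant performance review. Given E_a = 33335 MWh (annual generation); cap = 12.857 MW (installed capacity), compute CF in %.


CF = E_a / (cap * 8760) * 100
CF = 33335 / (12.857 * 8760) * 100
CF = 29.598 %


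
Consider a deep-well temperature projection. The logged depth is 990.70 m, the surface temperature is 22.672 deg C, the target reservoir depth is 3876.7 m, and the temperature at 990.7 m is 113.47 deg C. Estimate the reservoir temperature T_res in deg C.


Step 1: grad = (T_d1 - T_surf)/d1 * 1000 = (113.47 - 22.672)/990.7 * 1000 = 91.65035 deg C/km
Step 2: T_res = T_surf + grad*d2/1000 = 22.672 + 91.65035*3876.7/1000 = 377.97 deg C
T_res = 377.97 deg C


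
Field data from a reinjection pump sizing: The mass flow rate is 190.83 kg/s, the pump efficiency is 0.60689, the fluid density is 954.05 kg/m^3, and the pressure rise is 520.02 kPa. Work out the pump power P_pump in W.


P_pump = mdot * dP / (rho * eta)
P_pump = 190.83 * 520.02 / (954.05 * 0.60689)
P_pump = 171.3900 kW
Convert: 171.3900 kW * 1000.0 = 1.7139e+05 W
P_pump = 1.7139e+05 W


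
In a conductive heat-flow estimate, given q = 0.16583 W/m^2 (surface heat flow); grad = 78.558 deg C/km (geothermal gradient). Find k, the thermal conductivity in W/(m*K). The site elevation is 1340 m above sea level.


k = q * 1000 / grad
k = 0.16583 * 1000 / 78.558
k = 2.1109 W/(m*K)


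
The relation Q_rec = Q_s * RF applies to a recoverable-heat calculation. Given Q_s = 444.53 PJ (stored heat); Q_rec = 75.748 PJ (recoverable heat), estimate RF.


RF = Q_rec / Q_s
RF = 75.748 / 444.53
RF = 0.17040


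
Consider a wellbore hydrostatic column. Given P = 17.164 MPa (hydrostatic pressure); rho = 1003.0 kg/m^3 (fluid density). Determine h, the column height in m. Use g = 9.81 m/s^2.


h = P * 1e6 / (g * rho)
h = 17.164 * 1e6 / (9.81 * 1003.0)
h = 1744.4 m


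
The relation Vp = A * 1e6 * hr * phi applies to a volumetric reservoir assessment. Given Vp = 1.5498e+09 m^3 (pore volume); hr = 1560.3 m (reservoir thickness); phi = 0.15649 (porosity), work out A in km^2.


A = Vp / (1e6 * hr * phi)
A = 1.5498e+09 / (1e6 * 1560.3 * 0.15649)
A = 6.3472 km^2


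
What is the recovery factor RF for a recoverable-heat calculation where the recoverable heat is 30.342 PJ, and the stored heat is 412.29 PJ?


RF = Q_rec / Q_s
RF = 30.342 / 412.29
RF = 0.073594


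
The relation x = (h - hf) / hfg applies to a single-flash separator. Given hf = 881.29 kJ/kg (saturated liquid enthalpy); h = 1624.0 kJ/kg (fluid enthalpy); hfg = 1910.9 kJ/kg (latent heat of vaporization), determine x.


x = (h - hf) / hfg
x = (1624.0 - 881.29) / 1910.9
x = 0.38867


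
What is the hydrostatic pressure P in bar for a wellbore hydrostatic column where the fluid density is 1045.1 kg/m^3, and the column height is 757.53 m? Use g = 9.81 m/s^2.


P = rho * g * h / 1e6
P = 1045.1 * 9.81 * 757.53 / 1e6
P = 7.766524 MPa
Convert: 7.766524 MPa * 10.0 = 77.665 bar
P = 77.665 bar


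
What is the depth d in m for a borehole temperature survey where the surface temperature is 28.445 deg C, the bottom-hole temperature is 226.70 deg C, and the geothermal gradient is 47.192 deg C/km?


d = (T_d - T_surf) / grad * 1000
d = (226.70 - 28.445) / 47.192 * 1000
d = 4201.0 m


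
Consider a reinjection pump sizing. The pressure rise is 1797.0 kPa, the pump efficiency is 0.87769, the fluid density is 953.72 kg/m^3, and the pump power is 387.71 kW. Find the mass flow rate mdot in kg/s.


mdot = P_pump * rho * eta / dP
mdot = 387.71 * 953.72 * 0.87769 / 1797.0
mdot = 180.60 kg/s
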